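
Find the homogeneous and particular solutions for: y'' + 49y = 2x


Homogeneous: r² + 49 = 0 ⇒ r = ±7i, y_h = C₁cos(7x) + C₂sin(7x).
Polynomial forcing; try y_p = Ax + B. Then y_p'' + 49 y_p = 49(Ax + B) = 2x, so B = 0 and A = 2/49.
General solution: y = C₁cos(7x) + C₂sin(7x) + (2/49)x.


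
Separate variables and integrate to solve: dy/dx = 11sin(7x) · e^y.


Separate: e^(-y) dy = 11sin(7x) dx.
Integrate: -e^(-y) = -(11/7)cos(7x) + C₀.
Rearrange: e^(-y) = (11/7)cos(7x) + C.


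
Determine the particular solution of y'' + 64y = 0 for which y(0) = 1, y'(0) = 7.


Characteristic roots of r² + 64 = 0 are ±8i, so y = C₁cos(8x) + C₂sin(8x).
Apply y(0) = 1: C₁ = 1. Differentiate and apply y'(0) = 7: 8·C₂ = 7, so C₂ = 7/8.
Particular solution: y = cos(8x) + (7/8)sin(8x).


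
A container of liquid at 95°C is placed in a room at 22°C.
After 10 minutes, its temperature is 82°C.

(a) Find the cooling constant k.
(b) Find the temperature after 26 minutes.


Newton's law: T(t) = T_a + (T₀ - T_a)e^(-kt).
(a) Use T(10) = 82: (82 - 22)/(95 - 22) = e^(-k·10), so k = -ln(0.822)/10 ≈ 0.0196.
(b) Apply k to t = 26: T(26) = 22 + (73)e^(-0.510) ≈ 65.8°C.


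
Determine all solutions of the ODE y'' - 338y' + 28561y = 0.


Characteristic equation: r² - 338r + 28561 = 0, i.e. (r - 169)² = 0.
Repeated root r = 169; include an x factor for the second linearly independent solution.
General solution: y = (C₁ + C₂x)e^(169x).


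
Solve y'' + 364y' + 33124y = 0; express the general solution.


Characteristic equation: r² + 364r + 33124 = 0, i.e. (r + 182)² = 0.
Repeated root r = -182; include an x factor for the second linearly independent solution.
General solution: y = (C₁ + C₂x)e^(-182x).


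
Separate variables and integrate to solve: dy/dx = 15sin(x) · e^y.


Separate: e^(-y) dy = 15sin(x) dx.
Integrate: -e^(-y) = -15cos(x) + C₀.
Rearrange: e^(-y) = 15cos(x) + C.


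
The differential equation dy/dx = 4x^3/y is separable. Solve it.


Separate variables: y dy = 4x^3 dx.
Integrate both sides: y²/2 = x^4 + C₀.
Multiply by 2: y² = 2x^4 + C.


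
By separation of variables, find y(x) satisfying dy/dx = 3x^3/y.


Separate variables: y dy = 3x^3 dx.
Integrate both sides: y²/2 = (3/4)x^4 + C₀.
Multiply by 2: y² = (3/2)x^4 + C.


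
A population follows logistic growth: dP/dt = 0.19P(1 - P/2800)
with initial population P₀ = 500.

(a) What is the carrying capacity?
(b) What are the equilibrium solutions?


Logistic ODE dP/dt = 0.19P(1 - P/2800) has equilibria where dP/dt = 0, i.e. P = 0 or P = 2800.
The coefficient (1 - P/K) = 0 when P = K, identifying K = 2800 as the carrying capacity.
(a) K = 2800; (b) equilibria P = 0 and P = 2800.


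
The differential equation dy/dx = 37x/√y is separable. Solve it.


Separate: √y dy = 37x dx.
Integrate: (2/3)y^(3/2) = (37/2)x² + C.


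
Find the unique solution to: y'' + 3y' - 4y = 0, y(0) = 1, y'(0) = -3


Characteristic roots of r² + 3r - 4 = 0 are -4, 1.
General solution y = c₁ e^(-4x) + c₂ e^(x).
Apply y(0) = 1: c₁ + c₂ = 1. Apply y'(0) = -3: -4 c₁ + 1 c₂ = -3.
Solve: c₁ = 4/5, c₂ = 1/5.
Particular solution: y = (4/5)e^(-4x) + (1/5)e^(x).


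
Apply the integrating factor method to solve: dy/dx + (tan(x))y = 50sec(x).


P(x) = tan(x) ⇒ μ = e^(∫tan(x)dx) = sec(x).
(sec(x) y)' = 50sec²(x) ⇒ sec(x) y = 50tan(x) + C.
Multiply by cos(x): y = 50sin(x) + C·cos(x).


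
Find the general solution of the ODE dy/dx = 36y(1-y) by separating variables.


Separate: dy/[y(1-y)] = 36 dx.
Partial fractions: 1/[y(1-y)] = 1/y + 1/(1-y).
Integrate: ln|y/(1-y)| = 36x + C₀.
Solve for y: y = 1/(1 + Ce^(-36x)).


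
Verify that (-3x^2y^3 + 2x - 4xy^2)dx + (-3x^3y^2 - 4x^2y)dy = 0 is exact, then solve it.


Check exactness: ∂M/∂y = -9x^2y^2 - 8xy and ∂N/∂x = -9x^2y^2 - 8xy; equal, so the equation is exact.
Integrate M with respect to x (treating y as constant): ∫M dx = -x^3y^3 + x^2 - 2x^2y^2 + h(y).
Differentiate w.r.t. y and set equal to N: all terms match, so h'(y) = 0 and h is a constant absorbed into C.
General solution: -x^3y^3 + x^2 - 2x^2y^2 = C.


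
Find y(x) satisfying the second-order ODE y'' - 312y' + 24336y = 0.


Characteristic equation: r² - 312r + 24336 = 0, i.e. (r - 156)² = 0.
Repeated root r = 156; include an x factor for the second linearly independent solution.
General solution: y = (C₁ + C₂x)e^(156x).


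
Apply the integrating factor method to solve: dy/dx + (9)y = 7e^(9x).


P(x) = 9 ⇒ μ = e^(9x).
(μ y)' = 7e^(18x) ⇒ μ y = (7/18)e^(18x) + C.
Divide by μ: y = (7/18)e^(9x) + Ce^(-9x).


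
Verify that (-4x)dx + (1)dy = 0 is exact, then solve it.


Check exactness: ∂M/∂y = 0 and ∂N/∂x = 0; equal, so the equation is exact.
Integrate M with respect to x (treating y as constant): ∫M dx = -2x^2 + h(y).
Differentiate w.r.t. y and set equal to N: the x-dependent terms already match, leaving h'(y) = 1. Integrate: h(y) = y.
So F(x,y) = y - 2x^2.
General solution: y - 2x^2 = C.


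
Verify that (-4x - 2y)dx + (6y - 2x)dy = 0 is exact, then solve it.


Check exactness: ∂M/∂y = -2 and ∂N/∂x = -2; equal, so the equation is exact.
Integrate M with respect to x (treating y as constant): ∫M dx = -2x^2 - 2xy + h(y).
Differentiate w.r.t. y and set equal to N: the x-dependent terms already match, leaving h'(y) = 6y. Integrate: h(y) = 3y^2.
So F(x,y) = -2x^2 + 3y^2 - 2xy.
General solution: -2x^2 + 3y^2 - 2xy = C.


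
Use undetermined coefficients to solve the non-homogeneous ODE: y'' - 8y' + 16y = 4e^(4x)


Characteristic polynomial (r - 4)² = 0; repeated root r = 4.
y_h = (C₁ + C₂x)e^(4x). Forcing matches the repeated root (resonance), so try y_p = Ax² e^(4x).
Substitute and solve for A: 2A = 4, so A = 2.
General solution: y = (C₁ + C₂x + 2x²)e^(4x).


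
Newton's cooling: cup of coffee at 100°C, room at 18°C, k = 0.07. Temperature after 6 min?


Newton's law: dT/dt = -k(T - T_a) has solution T(t) = T_a + (T₀ - T_a)e^(-kt).
Plug in T_a = 18, T₀ = 100, k = 0.07, t = 6: T(6) = 18 + (82)e^(-0.42) ≈ 71.9°C.


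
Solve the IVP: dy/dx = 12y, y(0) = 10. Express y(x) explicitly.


General solution of y' = 12y is y = Ce^(12x).
Apply y(0) = 10: C = 10.
Particular solution: y = 10e^(12x).


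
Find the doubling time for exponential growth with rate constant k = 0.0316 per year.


Exponential growth: P(t) = P₀ e^(0.0316t). Set P(t)/P₀ = 2: e^(0.0316t) = 2.
Solve: t = ln(2)/0.0316 ≈ 21.94 years.


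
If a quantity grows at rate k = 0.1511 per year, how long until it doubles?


Exponential growth: P(t) = P₀ e^(0.1511t). Set P(t)/P₀ = 2: e^(0.1511t) = 2.
Solve: t = ln(2)/0.1511 ≈ 4.59 years.


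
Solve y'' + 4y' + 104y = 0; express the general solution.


Characteristic equation: r² + 4r + 104 = 0.
Discriminant is negative; roots r = -2 ± 10i (complex conjugate pair).
General solution uses e^(α x)(C₁ cos(β x) + C₂ sin(β x)): y = e^(-2x)(C₁cos(10x) + C₂sin(10x)).


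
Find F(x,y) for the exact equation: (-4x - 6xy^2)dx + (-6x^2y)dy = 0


Check exactness: ∂M/∂y = -12xy and ∂N/∂x = -12xy; equal, so the equation is exact.
Integrate M with respect to x (treating y as constant): ∫M dx = -2x^2 - 3x^2y^2 + h(y).
Differentiate w.r.t. y and set equal to N: all terms match, so h'(y) = 0 and h is a constant absorbed into C.
General solution: -2x^2 - 3x^2y^2 = C.


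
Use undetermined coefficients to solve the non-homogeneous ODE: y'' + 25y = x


Homogeneous: r² + 25 = 0 ⇒ r = ±5i, y_h = C₁cos(5x) + C₂sin(5x).
Polynomial forcing; try y_p = Ax + B. Then y_p'' + 25 y_p = 25(Ax + B) = x, so B = 0 and A = 1/25.
General solution: y = C₁cos(5x) + C₂sin(5x) + (1/25)x.


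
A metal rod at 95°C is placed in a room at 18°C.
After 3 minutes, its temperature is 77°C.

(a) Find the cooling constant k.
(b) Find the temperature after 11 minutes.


Newton's law: T(t) = T_a + (T₀ - T_a)e^(-kt).
(a) Use T(3) = 77: (77 - 18)/(95 - 18) = e^(-k·3), so k = -ln(0.766)/3 ≈ 0.0888.
(b) Apply k to t = 11: T(11) = 18 + (77)e^(-0.976) ≈ 47.0°C.


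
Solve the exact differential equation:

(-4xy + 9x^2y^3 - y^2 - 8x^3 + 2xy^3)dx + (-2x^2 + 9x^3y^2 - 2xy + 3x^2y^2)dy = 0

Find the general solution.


Check exactness: ∂M/∂y = -4x + 27x^2y^2 - 2y + 6xy^2 and ∂N/∂x = -4x + 27x^2y^2 - 2y + 6xy^2; equal, so the equation is exact.
Integrate M with respect to x (treating y as constant): ∫M dx = -2x^2y + 3x^3y^3 - xy^2 - 2x^4 + x^2y^3 + h(y).
Differentiate w.r.t. y and set equal to N: all terms match, so h'(y) = 0 and h is a constant absorbed into C.
General solution: -2x^2y + 3x^3y^3 - xy^2 - 2x^4 + x^2y^3 = C.


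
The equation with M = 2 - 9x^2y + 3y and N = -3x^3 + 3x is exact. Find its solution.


Check exactness: ∂M/∂y = -9x^2 + 3 and ∂N/∂x = -9x^2 + 3; equal, so the equation is exact.
Integrate M with respect to x (treating y as constant): ∫M dx = 2x - 3x^3y + 3xy + h(y).
Differentiate w.r.t. y and set equal to N: all terms match, so h'(y) = 0 and h is a constant absorbed into C.
General solution: 2x - 3x^3y + 3xy = C.


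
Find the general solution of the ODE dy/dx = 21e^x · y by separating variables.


Separate variables: dy/y = 21e^x dx.
Integrate: ln|y| = 21e^x + C₀.
Exponentiate: y = Ce^(21e^x).


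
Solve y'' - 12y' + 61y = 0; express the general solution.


Characteristic equation: r² - 12r + 61 = 0.
Discriminant is negative; roots r = 6 ± 5i (complex conjugate pair).
General solution uses e^(α x)(C₁ cos(β x) + C₂ sin(β x)): y = e^(6x)(C₁cos(5x) + C₂sin(5x)).


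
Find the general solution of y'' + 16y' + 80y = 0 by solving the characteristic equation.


Characteristic equation: r² + 16r + 80 = 0.
Discriminant is negative; roots r = -8 ± 4i (complex conjugate pair).
General solution uses e^(α x)(C₁ cos(β x) + C₂ sin(β x)): y = e^(-8x)(C₁cos(4x) + C₂sin(4x)).


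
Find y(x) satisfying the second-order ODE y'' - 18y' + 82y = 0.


Characteristic equation: r² - 18r + 82 = 0.
Discriminant is negative; roots r = 9 ± 1i (complex conjugate pair).
General solution uses e^(α x)(C₁ cos(β x) + C₂ sin(β x)): y = e^(9x)(C₁cos(x) + C₂sin(x)).


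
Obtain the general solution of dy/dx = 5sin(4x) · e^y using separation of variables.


Separate: e^(-y) dy = 5sin(4x) dx.
Integrate: -e^(-y) = -(5/4)cos(4x) + C₀.
Rearrange: e^(-y) = (5/4)cos(4x) + C.


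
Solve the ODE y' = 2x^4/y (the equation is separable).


Separate variables: y dy = 2x^4 dx.
Integrate both sides: y²/2 = (2/5)x^5 + C₀.
Multiply by 2: y² = (4/5)x^5 + C.


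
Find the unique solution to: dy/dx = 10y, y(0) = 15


General solution of y' = 10y is y = Ce^(10x).
Apply y(0) = 15: C = 15.
Particular solution: y = 15e^(10x).


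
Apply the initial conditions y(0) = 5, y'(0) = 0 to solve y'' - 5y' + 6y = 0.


Characteristic roots of r² - 5r + 6 = 0 are 3, 2.
General solution y = c₁ e^(3x) + c₂ e^(2x).
Apply y(0) = 5: c₁ + c₂ = 5. Apply y'(0) = 0: 3 c₁ + 2 c₂ = 0.
Solve: c₁ = -10, c₂ = 15.
Particular solution: y = -10e^(3x) + 15e^(2x).


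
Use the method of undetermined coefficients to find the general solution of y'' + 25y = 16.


Homogeneous part: r² + 25 = 0 ⇒ r = ±5i, so y_h = C₁cos(5x) + C₂sin(5x).
Try constant y_p = A; plug in: 25A = 16 ⇒ A = 16/25.
General solution: y = C₁cos(5x) + C₂sin(5x) + 16/25.


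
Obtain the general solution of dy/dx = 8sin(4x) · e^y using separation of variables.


Separate: e^(-y) dy = 8sin(4x) dx.
Integrate: -e^(-y) = -2cos(4x) + C₀.
Rearrange: e^(-y) = 2cos(4x) + C.


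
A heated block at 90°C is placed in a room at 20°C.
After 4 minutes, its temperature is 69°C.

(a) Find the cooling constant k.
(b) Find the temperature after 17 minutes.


Newton's law: T(t) = T_a + (T₀ - T_a)e^(-kt).
(a) Use T(4) = 69: (69 - 20)/(90 - 20) = e^(-k·4), so k = -ln(0.700)/4 ≈ 0.0892.
(b) Apply k to t = 17: T(17) = 20 + (70)e^(-1.516) ≈ 35.4°C.


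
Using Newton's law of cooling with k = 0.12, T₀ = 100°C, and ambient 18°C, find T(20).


Newton's law: dT/dt = -k(T - T_a) has solution T(t) = T_a + (T₀ - T_a)e^(-kt).
Plug in T_a = 18, T₀ = 100, k = 0.12, t = 20: T(20) = 18 + (82)e^(-2.40) ≈ 25.4°C.


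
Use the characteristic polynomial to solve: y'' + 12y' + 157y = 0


Characteristic equation: r² + 12r + 157 = 0.
Discriminant is negative; roots r = -6 ± 11i (complex conjugate pair).
General solution uses e^(α x)(C₁ cos(β x) + C₂ sin(β x)): y = e^(-6x)(C₁cos(11x) + C₂sin(11x)).


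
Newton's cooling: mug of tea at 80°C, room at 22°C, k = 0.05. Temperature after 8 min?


Newton's law: dT/dt = -k(T - T_a) has solution T(t) = T_a + (T₀ - T_a)e^(-kt).
Plug in T_a = 22, T₀ = 80, k = 0.05, t = 8: T(8) = 22 + (58)e^(-0.40) ≈ 60.9°C.


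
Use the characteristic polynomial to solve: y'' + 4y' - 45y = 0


Characteristic equation: r² + 4r - 45 = 0.
Factor: (r + 9)(r - 5) = 0 ⇒ r = -9, 5 (distinct real).
General solution: y = C₁e^(-9x) + C₂e^(5x).


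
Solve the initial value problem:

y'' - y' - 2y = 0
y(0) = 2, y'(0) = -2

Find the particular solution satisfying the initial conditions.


Characteristic roots of r² - r - 2 = 0 are -1, 2.
General solution y = c₁ e^(-x) + c₂ e^(2x).
Apply y(0) = 2: c₁ + c₂ = 2. Apply y'(0) = -2: -1 c₁ + 2 c₂ = -2.
Solve: c₁ = 2, c₂ = 0.
Particular solution: y = 2e^(-x) + 0e^(2x).


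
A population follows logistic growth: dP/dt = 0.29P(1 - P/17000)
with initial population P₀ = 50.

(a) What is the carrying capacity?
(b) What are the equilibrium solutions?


Logistic ODE dP/dt = 0.29P(1 - P/17000) has equilibria where dP/dt = 0, i.e. P = 0 or P = 17000.
The coefficient (1 - P/K) = 0 when P = K, identifying K = 17000 as the carrying capacity.
(a) K = 17000; (b) equilibria P = 0 and P = 17000.


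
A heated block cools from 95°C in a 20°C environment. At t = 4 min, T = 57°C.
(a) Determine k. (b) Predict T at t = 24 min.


Newton's law: T(t) = T_a + (T₀ - T_a)e^(-kt).
(a) Use T(4) = 57: (57 - 20)/(95 - 20) = e^(-k·4), so k = -ln(0.493)/4 ≈ 0.1766.
(b) Apply k to t = 24: T(24) = 20 + (75)e^(-4.239) ≈ 21.1°C.


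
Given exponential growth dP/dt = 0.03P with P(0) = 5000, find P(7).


The ODE dP/dt = 0.03P has solution P(t) = P(0)e^(0.03t).
Substitute P(0) = 5000 and t = 7: P(7) = 5000 e^(0.21) ≈ 6168.


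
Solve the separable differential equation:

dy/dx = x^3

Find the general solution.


Integrate both sides with respect to x: y = ∫ x^3 dx = (1/4)x^4 + C.


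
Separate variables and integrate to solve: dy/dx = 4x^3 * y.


Separate variables: dy/y = 4x^3 dx.
Integrate: ln|y| = x^4 + C₀.
Exponentiate: y = Ce^(x^4).


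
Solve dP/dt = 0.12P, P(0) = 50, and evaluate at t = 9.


The ODE dP/dt = 0.12P has solution P(t) = P(0)e^(0.12t).
Substitute P(0) = 50 and t = 9: P(9) = 50 e^(1.08) ≈ 147.


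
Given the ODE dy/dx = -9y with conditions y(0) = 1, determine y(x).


General solution of y' = -9y is y = Ce^(-9x).
Apply y(0) = 1: C = 1.
Particular solution: y = e^(-9x).


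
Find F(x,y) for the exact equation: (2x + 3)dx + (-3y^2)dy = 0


Check exactness: ∂M/∂y = 0 and ∂N/∂x = 0; equal, so the equation is exact.
Integrate M with respect to x (treating y as constant): ∫M dx = x^2 + 3x + h(y).
Differentiate w.r.t. y and set equal to N: the x-dependent terms already match, leaving h'(y) = -3y^2. Integrate: h(y) = -y^3.
So F(x,y) = x^2 + 3x - y^3.
General solution: x^2 + 3x - y^3 = C.


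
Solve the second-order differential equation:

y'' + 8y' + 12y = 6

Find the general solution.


Characteristic roots of r² + 8r + 12 = 0 are -6, -2.
y_h = C₁e^(-6x) + C₂e^(-2x).
Constant forcing; try y_p = A. Then 12A = 6 ⇒ A = 1/2.
General solution: y = C₁e^(-6x) + C₂e^(-2x) + 1/2.


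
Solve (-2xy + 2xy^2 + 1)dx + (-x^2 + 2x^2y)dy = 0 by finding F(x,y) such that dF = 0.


Check exactness: ∂M/∂y = -2x + 4xy and ∂N/∂x = -2x + 4xy; equal, so the equation is exact.
Integrate M with respect to x (treating y as constant): ∫M dx = -x^2y + x^2y^2 + x + h(y).
Differentiate w.r.t. y and set equal to N: all terms match, so h'(y) = 0 and h is a constant absorbed into C.
General solution: -x^2y + x^2y^2 + x = C.


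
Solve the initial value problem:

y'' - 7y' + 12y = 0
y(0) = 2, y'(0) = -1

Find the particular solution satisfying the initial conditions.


Characteristic roots of r² - 7r + 12 = 0 are 4, 3.
General solution y = c₁ e^(4x) + c₂ e^(3x).
Apply y(0) = 2: c₁ + c₂ = 2. Apply y'(0) = -1: 4 c₁ + 3 c₂ = -1.
Solve: c₁ = -7, c₂ = 9.
Particular solution: y = -7e^(4x) + 9e^(3x).


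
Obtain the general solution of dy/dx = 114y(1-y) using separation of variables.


Separate: dy/[y(1-y)] = 114 dx.
Partial fractions: 1/[y(1-y)] = 1/y + 1/(1-y).
Integrate: ln|y/(1-y)| = 114x + C₀.
Solve for y: y = 1/(1 + Ce^(-114x)).


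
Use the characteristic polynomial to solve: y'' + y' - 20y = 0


Characteristic equation: r² + r - 20 = 0.
Factor: (r + 5)(r - 4) = 0 ⇒ r = -5, 4 (distinct real).
General solution: y = C₁e^(-5x) + C₂e^(4x).


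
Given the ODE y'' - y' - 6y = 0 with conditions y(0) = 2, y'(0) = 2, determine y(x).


Characteristic roots of r² - r - 6 = 0 are 3, -2.
General solution y = c₁ e^(3x) + c₂ e^(-2x).
Apply y(0) = 2: c₁ + c₂ = 2. Apply y'(0) = 2: 3 c₁ - 2 c₂ = 2.
Solve: c₁ = 6/5, c₂ = 4/5.
Particular solution: y = (6/5)e^(3x) + (4/5)e^(-2x).


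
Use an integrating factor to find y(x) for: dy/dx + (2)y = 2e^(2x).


P(x) = 2 ⇒ μ = e^(2x).
(μ y)' = 2e^(4x) ⇒ μ y = (2/4)e^(4x) + C.
Divide by μ: y = (1/2)e^(2x) + Ce^(-2x).


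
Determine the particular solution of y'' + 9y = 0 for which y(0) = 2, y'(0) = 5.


Characteristic roots of r² + 9 = 0 are ±3i, so y = C₁cos(3x) + C₂sin(3x).
Apply y(0) = 2: C₁ = 2. Differentiate and apply y'(0) = 5: 3·C₂ = 5, so C₂ = 5/3.
Particular solution: y = 2cos(3x) + (5/3)sin(3x).


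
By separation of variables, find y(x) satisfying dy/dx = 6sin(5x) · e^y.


Separate: e^(-y) dy = 6sin(5x) dx.
Integrate: -e^(-y) = -(6/5)cos(5x) + C₀.
Rearrange: e^(-y) = (6/5)cos(5x) + C.


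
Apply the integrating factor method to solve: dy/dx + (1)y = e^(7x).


P(x) = 1 ⇒ μ = e^(x).
(μ y)' = e^(8x) ⇒ μ y = e^(8x)/8 + C.
Divide by μ: y = (1/8)e^(7x) + Ce^(-x).


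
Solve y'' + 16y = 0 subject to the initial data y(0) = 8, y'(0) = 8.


Characteristic roots of r² + 16 = 0 are ±4i, so y = C₁cos(4x) + C₂sin(4x).
Apply y(0) = 8: C₁ = 8. Differentiate and apply y'(0) = 8: 4·C₂ = 8, so C₂ = 2.
Particular solution: y = 8cos(4x) + 2sin(4x).


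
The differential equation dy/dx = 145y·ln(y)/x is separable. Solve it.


Separate: dy/[y ln(y)] = 145 dx/x.
Substitute u = ln(y): du/u = 145 dx/x.
Integrate: ln|ln(y)| = 145ln|x| + C₀, hence ln(y) = C·x^145.


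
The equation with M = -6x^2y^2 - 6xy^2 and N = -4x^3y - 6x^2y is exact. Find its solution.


Check exactness: ∂M/∂y = -12x^2y - 12xy and ∂N/∂x = -12x^2y - 12xy; equal, so the equation is exact.
Integrate M with respect to x (treating y as constant): ∫M dx = -2x^3y^2 - 3x^2y^2 + h(y).
Differentiate w.r.t. y and set equal to N: all terms match, so h'(y) = 0 and h is a constant absorbed into C.
General solution: -2x^3y^2 - 3x^2y^2 = C.


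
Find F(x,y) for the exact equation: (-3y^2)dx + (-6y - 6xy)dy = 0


Check exactness: ∂M/∂y = -6y and ∂N/∂x = -6y; equal, so the equation is exact.
Integrate M with respect to x (treating y as constant): ∫M dx = -3xy^2 + h(y).
Differentiate w.r.t. y and set equal to N: the x-dependent terms already match, leaving h'(y) = -6y. Integrate: h(y) = -3y^2.
So F(x,y) = -3y^2 - 3xy^2.
General solution: -3y^2 - 3xy^2 = C.


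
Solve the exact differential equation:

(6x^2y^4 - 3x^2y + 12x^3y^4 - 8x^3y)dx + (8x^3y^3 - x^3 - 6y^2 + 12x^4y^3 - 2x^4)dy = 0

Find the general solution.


Check exactness: ∂M/∂y = 24x^2y^3 - 3x^2 + 48x^3y^3 - 8x^3 and ∂N/∂x = 24x^2y^3 - 3x^2 + 48x^3y^3 - 8x^3; equal, so the equation is exact.
Integrate M with respect to x (treating y as constant): ∫M dx = 2x^3y^4 - x^3y + 3x^4y^4 - 2x^4y + h(y).
Differentiate w.r.t. y and set equal to N: the x-dependent terms already match, leaving h'(y) = -6y^2. Integrate: h(y) = -2y^3.
So F(x,y) = 2x^3y^4 - x^3y - 2y^3 + 3x^4y^4 - 2x^4y.
General solution: 2x^3y^4 - x^3y - 2y^3 + 3x^4y^4 - 2x^4y = C.


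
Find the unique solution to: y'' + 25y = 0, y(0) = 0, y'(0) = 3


Characteristic roots of r² + 25 = 0 are ±5i, so y = C₁cos(5x) + C₂sin(5x).
Apply y(0) = 0: C₁ = 0. Differentiate and apply y'(0) = 3: 5·C₂ = 3, so C₂ = 3/5.
Particular solution: y = (3/5)sin(5x).


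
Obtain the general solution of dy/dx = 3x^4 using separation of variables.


Integrate both sides with respect to x: y = ∫ 3x^4 dx = (3/5)x^5 + C.


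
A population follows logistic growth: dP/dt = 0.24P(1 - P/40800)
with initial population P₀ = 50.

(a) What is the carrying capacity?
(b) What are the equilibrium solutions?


Logistic ODE dP/dt = 0.24P(1 - P/40800) has equilibria where dP/dt = 0, i.e. P = 0 or P = 40800.
The coefficient (1 - P/K) = 0 when P = K, identifying K = 40800 as the carrying capacity.
(a) K = 40800; (b) equilibria P = 0 and P = 40800.


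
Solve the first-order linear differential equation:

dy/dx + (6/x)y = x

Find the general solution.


P(x) = 6/x ⇒ μ = x^6.
(x^6 y)' = x^6·x^1 = x^7.
Integrate: x^6 y = x^8/(8) + C.
Solve for y: y = (1/8)x^2 + C/x^6.


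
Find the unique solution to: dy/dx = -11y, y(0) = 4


General solution of y' = -11y is y = Ce^(-11x).
Apply y(0) = 4: C = 4.
Particular solution: y = 4e^(-11x).


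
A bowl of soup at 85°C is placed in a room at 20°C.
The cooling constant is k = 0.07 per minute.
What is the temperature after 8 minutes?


Newton's law: dT/dt = -k(T - T_a) has solution T(t) = T_a + (T₀ - T_a)e^(-kt).
Plug in T_a = 20, T₀ = 85, k = 0.07, t = 8: T(8) = 20 + (65)e^(-0.56) ≈ 57.1°C.


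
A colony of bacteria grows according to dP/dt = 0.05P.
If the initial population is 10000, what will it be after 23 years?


The ODE dP/dt = 0.05P has solution P(t) = P(0)e^(0.05t).
Substitute P(0) = 10000 and t = 23: P(23) = 10000 e^(1.15) ≈ 31582.


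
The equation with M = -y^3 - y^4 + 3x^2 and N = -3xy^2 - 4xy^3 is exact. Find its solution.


Check exactness: ∂M/∂y = -3y^2 - 4y^3 and ∂N/∂x = -3y^2 - 4y^3; equal, so the equation is exact.
Integrate M with respect to x (treating y as constant): ∫M dx = -xy^3 - xy^4 + x^3 + h(y).
Differentiate w.r.t. y and set equal to N: all terms match, so h'(y) = 0 and h is a constant absorbed into C.
General solution: -xy^3 - xy^4 + x^3 = C.


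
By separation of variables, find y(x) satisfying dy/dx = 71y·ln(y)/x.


Separate: dy/[y ln(y)] = 71 dx/x.
Substitute u = ln(y): du/u = 71 dx/x.
Integrate: ln|ln(y)| = 71ln|x| + C₀, hence ln(y) = C·x^71.


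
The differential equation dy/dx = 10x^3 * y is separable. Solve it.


Separate variables: dy/y = 10x^3 dx.
Integrate: ln|y| = (5/2)x^4 + C₀.
Exponentiate: y = Ce^((5/2)x^4).


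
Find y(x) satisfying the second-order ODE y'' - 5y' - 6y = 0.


Characteristic equation: r² - 5r - 6 = 0.
Factor: (r - 6)(r + 1) = 0 ⇒ r = 6, -1 (distinct real).
General solution: y = C₁e^(6x) + C₂e^(-x).


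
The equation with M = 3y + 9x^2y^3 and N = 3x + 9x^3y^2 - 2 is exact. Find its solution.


Check exactness: ∂M/∂y = 3 + 27x^2y^2 and ∂N/∂x = 3 + 27x^2y^2; equal, so the equation is exact.
Integrate M with respect to x (treating y as constant): ∫M dx = 3xy + 3x^3y^3 + h(y).
Differentiate w.r.t. y and set equal to N: the x-dependent terms already match, leaving h'(y) = -2. Integrate: h(y) = -2y.
So F(x,y) = 3xy + 3x^3y^3 - 2y.
General solution: 3xy + 3x^3y^3 - 2y = C.


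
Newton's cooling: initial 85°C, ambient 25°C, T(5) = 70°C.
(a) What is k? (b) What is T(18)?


Newton's law: T(t) = T_a + (T₀ - T_a)e^(-kt).
(a) Use T(5) = 70: (70 - 25)/(85 - 25) = e^(-k·5), so k = -ln(0.750)/5 ≈ 0.0575.
(b) Apply k to t = 18: T(18) = 25 + (60)e^(-1.036) ≈ 46.3°C.


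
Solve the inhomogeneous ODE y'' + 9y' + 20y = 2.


Characteristic roots of r² + 9r + 20 = 0 are -5, -4.
y_h = C₁e^(-5x) + C₂e^(-4x).
Forcing exponent 0 is not a characteristic root; try y_p = A.
Substitute: A·(0 + (9)·0 + (20)) = A·20 = 2, so A = 1/10.
General solution: y = C₁e^(-5x) + C₂e^(-4x) + 1/10.


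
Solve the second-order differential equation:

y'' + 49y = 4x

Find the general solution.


Homogeneous: r² + 49 = 0 ⇒ r = ±7i, y_h = C₁cos(7x) + C₂sin(7x).
Polynomial forcing; try y_p = Ax + B. Then y_p'' + 49 y_p = 49(Ax + B) = 4x, so B = 0 and A = 4/49.
General solution: y = C₁cos(7x) + C₂sin(7x) + (4/49)x.


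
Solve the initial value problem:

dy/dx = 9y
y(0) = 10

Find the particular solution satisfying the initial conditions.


General solution of y' = 9y is y = Ce^(9x).
Apply y(0) = 10: C = 10.
Particular solution: y = 10e^(9x).


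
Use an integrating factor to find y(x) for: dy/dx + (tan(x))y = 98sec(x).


P(x) = tan(x) ⇒ μ = e^(∫tan(x)dx) = sec(x).
(sec(x) y)' = 98sec²(x) ⇒ sec(x) y = 98tan(x) + C.
Multiply by cos(x): y = 98sin(x) + C·cos(x).


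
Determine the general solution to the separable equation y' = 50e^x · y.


Separate variables: dy/y = 50e^x dx.
Integrate: ln|y| = 50e^x + C₀.
Exponentiate: y = Ce^(50e^x).


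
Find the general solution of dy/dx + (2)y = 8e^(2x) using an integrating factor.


P(x) = 2 ⇒ μ = e^(2x).
(μ y)' = 8e^(4x) ⇒ μ y = (8/4)e^(4x) + C.
Divide by μ: y = 2e^(2x) + Ce^(-2x).


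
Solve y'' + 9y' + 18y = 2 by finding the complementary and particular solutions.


Characteristic roots of r² + 9r + 18 = 0 are -3, -6.
y_h = C₁e^(-3x) + C₂e^(-6x).
Constant forcing; try y_p = A. Then 18A = 2 ⇒ A = 1/9.
General solution: y = C₁e^(-3x) + C₂e^(-6x) + 1/9.


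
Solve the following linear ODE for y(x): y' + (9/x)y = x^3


P(x) = 9/x ⇒ μ = x^9.
(x^9 y)' = x^12 ⇒ x^9 y = x^13/(13) + C.
Solve for y: y = (1/13)x^4 + C/x^9.


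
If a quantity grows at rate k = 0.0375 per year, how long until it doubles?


Exponential growth: P(t) = P₀ e^(0.0375t). Set P(t)/P₀ = 2: e^(0.0375t) = 2.
Solve: t = ln(2)/0.0375 ≈ 18.48 years.


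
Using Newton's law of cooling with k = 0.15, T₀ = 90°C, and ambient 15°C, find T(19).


Newton's law: dT/dt = -k(T - T_a) has solution T(t) = T_a + (T₀ - T_a)e^(-kt).
Plug in T_a = 15, T₀ = 90, k = 0.15, t = 19: T(19) = 15 + (75)e^(-2.85) ≈ 19.3°C.


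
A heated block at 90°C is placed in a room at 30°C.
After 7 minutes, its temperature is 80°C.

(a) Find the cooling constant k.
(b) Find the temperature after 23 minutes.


Newton's law: T(t) = T_a + (T₀ - T_a)e^(-kt).
(a) Use T(7) = 80: (80 - 30)/(90 - 30) = e^(-k·7), so k = -ln(0.833)/7 ≈ 0.0260.
(b) Apply k to t = 23: T(23) = 30 + (60)e^(-0.599) ≈ 63.0°C.


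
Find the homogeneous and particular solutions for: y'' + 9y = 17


Homogeneous part: r² + 9 = 0 ⇒ r = ±3i, so y_h = C₁cos(3x) + C₂sin(3x).
Try constant y_p = A; plug in: 9A = 17 ⇒ A = 17/9.
General solution: y = C₁cos(3x) + C₂sin(3x) + 17/9.


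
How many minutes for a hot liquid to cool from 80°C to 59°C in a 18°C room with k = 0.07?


From T(t) = T_a + (T₀ - T_a)e^(-kt), set T(t) = 59:
(59 - 18) / (80 - 18) = e^(-0.07t), so t = -ln(0.661)/0.07 ≈ 5.9 minutes.


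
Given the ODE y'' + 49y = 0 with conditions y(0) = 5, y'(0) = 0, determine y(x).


Characteristic roots of r² + 49 = 0 are ±7i, so y = C₁cos(7x) + C₂sin(7x).
Apply y(0) = 5: C₁ = 5. Differentiate and apply y'(0) = 0: 7·C₂ = 0, so C₂ = 0.
Particular solution: y = 5cos(7x).


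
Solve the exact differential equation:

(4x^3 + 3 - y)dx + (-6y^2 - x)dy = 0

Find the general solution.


Check exactness: ∂M/∂y = -1 and ∂N/∂x = -1; equal, so the equation is exact.
Integrate M with respect to x (treating y as constant): ∫M dx = x^4 + 3x - xy + h(y).
Differentiate w.r.t. y and set equal to N: the x-dependent terms already match, leaving h'(y) = -6y^2. Integrate: h(y) = -2y^3.
So F(x,y) = x^4 + 3x - 2y^3 - xy.
General solution: x^4 + 3x - 2y^3 - xy = C.


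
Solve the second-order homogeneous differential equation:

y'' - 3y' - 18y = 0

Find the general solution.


Characteristic equation: r² - 3r - 18 = 0.
Factor: (r + 3)(r - 6) = 0 ⇒ r = -3, 6 (distinct real).
General solution: y = C₁e^(-3x) + C₂e^(6x).


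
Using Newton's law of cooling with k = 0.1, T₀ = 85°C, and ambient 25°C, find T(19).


Newton's law: dT/dt = -k(T - T_a) has solution T(t) = T_a + (T₀ - T_a)e^(-kt).
Plug in T_a = 25, T₀ = 85, k = 0.1, t = 19: T(19) = 25 + (60)e^(-1.90) ≈ 34.0°C.


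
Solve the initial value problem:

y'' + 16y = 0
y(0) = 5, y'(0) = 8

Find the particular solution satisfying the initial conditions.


Characteristic roots of r² + 16 = 0 are ±4i, so y = C₁cos(4x) + C₂sin(4x).
Apply y(0) = 5: C₁ = 5. Differentiate and apply y'(0) = 8: 4·C₂ = 8, so C₂ = 2.
Particular solution: y = 5cos(4x) + 2sin(4x).


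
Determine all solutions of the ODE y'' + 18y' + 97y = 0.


Characteristic equation: r² + 18r + 97 = 0.
Discriminant is negative; roots r = -9 ± 4i (complex conjugate pair).
General solution uses e^(α x)(C₁ cos(β x) + C₂ sin(β x)): y = e^(-9x)(C₁cos(4x) + C₂sin(4x)).


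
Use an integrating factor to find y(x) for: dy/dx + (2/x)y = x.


P(x) = 2/x ⇒ μ = x^2.
(x^2 y)' = x^2·x^1 = x^3.
Integrate: x^2 y = x^4/(4) + C.
Solve for y: y = (1/4)x^2 + C/x^2.


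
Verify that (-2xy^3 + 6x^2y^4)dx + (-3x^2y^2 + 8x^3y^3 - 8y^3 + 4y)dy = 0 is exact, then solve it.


Check exactness: ∂M/∂y = -6xy^2 + 24x^2y^3 and ∂N/∂x = -6xy^2 + 24x^2y^3; equal, so the equation is exact.
Integrate M with respect to x (treating y as constant): ∫M dx = -x^2y^3 + 2x^3y^4 + h(y).
Differentiate w.r.t. y and set equal to N: the x-dependent terms already match, leaving h'(y) = -8y^3 + 4y. Integrate: h(y) = -2y^4 + 2y^2.
So F(x,y) = -x^2y^3 + 2x^3y^4 - 2y^4 + 2y^2.
General solution: -x^2y^3 + 2x^3y^4 - 2y^4 + 2y^2 = C.


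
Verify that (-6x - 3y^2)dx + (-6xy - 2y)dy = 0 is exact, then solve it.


Check exactness: ∂M/∂y = -6y and ∂N/∂x = -6y; equal, so the equation is exact.
Integrate M with respect to x (treating y as constant): ∫M dx = -3x^2 - 3xy^2 + h(y).
Differentiate w.r.t. y and set equal to N: the x-dependent terms already match, leaving h'(y) = -2y. Integrate: h(y) = -y^2.
So F(x,y) = -3x^2 - 3xy^2 - y^2.
General solution: -3x^2 - 3xy^2 - y^2 = C.


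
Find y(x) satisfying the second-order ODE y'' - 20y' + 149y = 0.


Characteristic equation: r² - 20r + 149 = 0.
Discriminant is negative; roots r = 10 ± 7i (complex conjugate pair).
General solution uses e^(α x)(C₁ cos(β x) + C₂ sin(β x)): y = e^(10x)(C₁cos(7x) + C₂sin(7x)).


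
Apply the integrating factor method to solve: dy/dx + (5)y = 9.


P(x) = 5, Q(x) = 9; integrating factor μ = e^(5x).
(μ y)' = 9e^(5x) ⇒ μ y = (9/5)e^(5x) + C.
Divide by μ: y = 9/5 + Ce^(-5x).


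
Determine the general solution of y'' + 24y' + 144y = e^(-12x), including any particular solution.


Characteristic polynomial (r + 12)² = 0; repeated root r = -12.
y_h = (C₁ + C₂x)e^(-12x). Forcing matches the repeated root (resonance), so try y_p = Ax² e^(-12x).
Substitute and solve for A: 2A = 1, so A = 1/2.
General solution: y = (C₁ + C₂x + (1/2)x²)e^(-12x).


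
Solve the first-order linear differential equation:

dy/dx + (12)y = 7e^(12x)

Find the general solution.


P(x) = 12 ⇒ μ = e^(12x).
(μ y)' = 7e^(24x) ⇒ μ y = (7/24)e^(24x) + C.
Divide by μ: y = (7/24)e^(12x) + Ce^(-12x).


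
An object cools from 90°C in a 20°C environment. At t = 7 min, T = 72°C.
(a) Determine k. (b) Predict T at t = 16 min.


Newton's law: T(t) = T_a + (T₀ - T_a)e^(-kt).
(a) Use T(7) = 72: (72 - 20)/(90 - 20) = e^(-k·7), so k = -ln(0.743)/7 ≈ 0.0425.
(b) Apply k to t = 16: T(16) = 20 + (70)e^(-0.679) ≈ 55.5°C.


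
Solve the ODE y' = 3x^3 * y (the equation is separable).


Separate variables: dy/y = 3x^3 dx.
Integrate: ln|y| = (3/4)x^4 + C₀.
Exponentiate: y = Ce^((3/4)x^4).


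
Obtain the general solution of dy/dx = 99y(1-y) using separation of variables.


Separate: dy/[y(1-y)] = 99 dx.
Partial fractions: 1/[y(1-y)] = 1/y + 1/(1-y).
Integrate: ln|y/(1-y)| = 99x + C₀.
Solve for y: y = 1/(1 + Ce^(-99x)).


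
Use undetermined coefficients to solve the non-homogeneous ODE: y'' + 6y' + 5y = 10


Characteristic roots of r² + 6r + 5 = 0 are -5, -1.
y_h = C₁e^(-5x) + C₂e^(-x).
Constant forcing; try y_p = A. Then 5A = 10 ⇒ A = 2.
General solution: y = C₁e^(-5x) + C₂e^(-x) + 2.


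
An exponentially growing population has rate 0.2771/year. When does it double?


Exponential growth: P(t) = P₀ e^(0.2771t). Set P(t)/P₀ = 2: e^(0.2771t) = 2.
Solve: t = ln(2)/0.2771 ≈ 2.50 years.


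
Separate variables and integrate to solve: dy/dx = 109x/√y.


Separate: √y dy = 109x dx.
Integrate: (2/3)y^(3/2) = (109/2)x² + C.


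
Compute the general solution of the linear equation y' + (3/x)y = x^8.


P(x) = 3/x ⇒ μ = x^3.
(x^3 y)' = x^3·x^8 = x^11.
Integrate: x^3 y = x^12/(12) + C.
Solve for y: y = (1/12)x^9 + C/x^3.


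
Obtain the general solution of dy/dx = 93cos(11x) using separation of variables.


g(y) = 1, so integrate directly: y = ∫ 93cos(11x) dx = (93/11)sin(11x) + C.


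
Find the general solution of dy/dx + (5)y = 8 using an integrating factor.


P(x) = 5, Q(x) = 8; integrating factor μ = e^(5x).
(μ y)' = 8e^(5x) ⇒ μ y = (8/5)e^(5x) + C.
Divide by μ: y = 8/5 + Ce^(-5x).


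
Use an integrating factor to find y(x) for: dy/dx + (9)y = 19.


P(x) = 9, Q(x) = 19; integrating factor μ = e^(9x).
(μ y)' = 19e^(9x) ⇒ μ y = (19/9)e^(9x) + C.
Divide by μ: y = 19/9 + Ce^(-9x).


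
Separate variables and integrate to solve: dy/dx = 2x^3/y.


Separate variables: y dy = 2x^3 dx.
Integrate both sides: y²/2 = (1/2)x^4 + C₀.
Multiply by 2: y² = x^4 + C.


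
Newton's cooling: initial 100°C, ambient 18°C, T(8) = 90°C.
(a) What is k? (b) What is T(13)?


Newton's law: T(t) = T_a + (T₀ - T_a)e^(-kt).
(a) Use T(8) = 90: (90 - 18)/(100 - 18) = e^(-k·8), so k = -ln(0.878)/8 ≈ 0.0163.
(b) Apply k to t = 13: T(13) = 18 + (82)e^(-0.211) ≈ 84.4°C.


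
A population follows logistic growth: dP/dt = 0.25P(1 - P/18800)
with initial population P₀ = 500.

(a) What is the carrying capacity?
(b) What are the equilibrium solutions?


Logistic ODE dP/dt = 0.25P(1 - P/18800) has equilibria where dP/dt = 0, i.e. P = 0 or P = 18800.
The coefficient (1 - P/K) = 0 when P = K, identifying K = 18800 as the carrying capacity.
(a) K = 18800; (b) equilibria P = 0 and P = 18800.


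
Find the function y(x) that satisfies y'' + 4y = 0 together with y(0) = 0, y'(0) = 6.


Characteristic roots of r² + 4 = 0 are ±2i, so y = C₁cos(2x) + C₂sin(2x).
Apply y(0) = 0: C₁ = 0. Differentiate and apply y'(0) = 6: 2·C₂ = 6, so C₂ = 3.
Particular solution: y = 3sin(2x).


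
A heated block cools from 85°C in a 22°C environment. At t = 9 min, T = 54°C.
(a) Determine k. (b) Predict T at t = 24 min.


Newton's law: T(t) = T_a + (T₀ - T_a)e^(-kt).
(a) Use T(9) = 54: (54 - 22)/(85 - 22) = e^(-k·9), so k = -ln(0.508)/9 ≈ 0.0753.
(b) Apply k to t = 24: T(24) = 22 + (63)e^(-1.806) ≈ 32.3°C.


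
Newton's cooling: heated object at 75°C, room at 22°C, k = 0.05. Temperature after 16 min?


Newton's law: dT/dt = -k(T - T_a) has solution T(t) = T_a + (T₀ - T_a)e^(-kt).
Plug in T_a = 22, T₀ = 75, k = 0.05, t = 16: T(16) = 22 + (53)e^(-0.80) ≈ 45.8°C.


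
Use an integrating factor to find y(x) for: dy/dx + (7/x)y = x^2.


P(x) = 7/x ⇒ μ = x^7.
(x^7 y)' = x^7·x^2 = x^9.
Integrate: x^7 y = x^10/(10) + C.
Solve for y: y = (1/10)x^3 + C/x^7.


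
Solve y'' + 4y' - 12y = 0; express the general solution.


Characteristic equation: r² + 4r - 12 = 0.
Factor: (r - 2)(r + 6) = 0 ⇒ r = 2, -6 (distinct real).
General solution: y = C₁e^(2x) + C₂e^(-6x).


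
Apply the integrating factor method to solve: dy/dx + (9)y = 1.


P(x) = 9, Q(x) = 1; integrating factor μ = e^(9x).
(μ y)' = e^(9x) ⇒ μ y = (1/9)e^(9x) + C.
Divide by μ: y = 1/9 + Ce^(-9x).


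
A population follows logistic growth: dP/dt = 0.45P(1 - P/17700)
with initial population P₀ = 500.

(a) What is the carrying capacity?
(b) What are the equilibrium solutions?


Logistic ODE dP/dt = 0.45P(1 - P/17700) has equilibria where dP/dt = 0, i.e. P = 0 or P = 17700.
The coefficient (1 - P/K) = 0 when P = K, identifying K = 17700 as the carrying capacity.
(a) K = 17700; (b) equilibria P = 0 and P = 17700.


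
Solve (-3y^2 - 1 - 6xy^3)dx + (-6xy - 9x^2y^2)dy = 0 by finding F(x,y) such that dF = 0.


Check exactness: ∂M/∂y = -6y - 18xy^2 and ∂N/∂x = -6y - 18xy^2; equal, so the equation is exact.
Integrate M with respect to x (treating y as constant): ∫M dx = -3xy^2 - x - 3x^2y^3 + h(y).
Differentiate w.r.t. y and set equal to N: all terms match, so h'(y) = 0 and h is a constant absorbed into C.
General solution: -3xy^2 - x - 3x^2y^3 = C.


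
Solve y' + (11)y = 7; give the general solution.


P(x) = 11, Q(x) = 7; integrating factor μ = e^(11x).
(μ y)' = 7e^(11x) ⇒ μ y = (7/11)e^(11x) + C.
Divide by μ: y = 7/11 + Ce^(-11x).


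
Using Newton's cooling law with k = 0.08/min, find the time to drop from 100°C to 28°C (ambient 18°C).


From T(t) = T_a + (T₀ - T_a)e^(-kt), set T(t) = 28:
(28 - 18) / (100 - 18) = e^(-0.08t), so t = -ln(0.122)/0.08 ≈ 26.3 minutes.


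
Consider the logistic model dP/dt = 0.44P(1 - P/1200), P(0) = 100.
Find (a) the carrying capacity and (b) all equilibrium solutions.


Logistic ODE dP/dt = 0.44P(1 - P/1200) has equilibria where dP/dt = 0, i.e. P = 0 or P = 1200.
The coefficient (1 - P/K) = 0 when P = K, identifying K = 1200 as the carrying capacity.
(a) K = 1200; (b) equilibria P = 0 and P = 1200.


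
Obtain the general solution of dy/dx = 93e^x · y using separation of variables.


Separate variables: dy/y = 93e^x dx.
Integrate: ln|y| = 93e^x + C₀.
Exponentiate: y = Ce^(93e^x).


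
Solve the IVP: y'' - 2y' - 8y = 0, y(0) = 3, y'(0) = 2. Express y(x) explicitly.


Characteristic roots of r² - 2r - 8 = 0 are -2, 4.
General solution y = c₁ e^(-2x) + c₂ e^(4x).
Apply y(0) = 3: c₁ + c₂ = 3. Apply y'(0) = 2: -2 c₁ + 4 c₂ = 2.
Solve: c₁ = 5/3, c₂ = 4/3.
Particular solution: y = (5/3)e^(-2x) + (4/3)e^(4x).


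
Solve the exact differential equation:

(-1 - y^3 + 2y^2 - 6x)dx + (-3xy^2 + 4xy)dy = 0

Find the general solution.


Check exactness: ∂M/∂y = -3y^2 + 4y and ∂N/∂x = -3y^2 + 4y; equal, so the equation is exact.
Integrate M with respect to x (treating y as constant): ∫M dx = -x - xy^3 + 2xy^2 - 3x^2 + h(y).
Differentiate w.r.t. y and set equal to N: all terms match, so h'(y) = 0 and h is a constant absorbed into C.
General solution: -x - xy^3 + 2xy^2 - 3x^2 = C.


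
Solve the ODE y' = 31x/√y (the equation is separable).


Separate: √y dy = 31x dx.
Integrate: (2/3)y^(3/2) = (31/2)x² + C.


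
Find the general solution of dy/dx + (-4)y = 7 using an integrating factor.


P(x) = -4 ⇒ μ = e^(-4x).
(μ y)' = 7e^(-4x) ⇒ μ y = -(7/4)e^(-4x) + C.
Divide by μ: y = -7/4 + Ce^(4x).


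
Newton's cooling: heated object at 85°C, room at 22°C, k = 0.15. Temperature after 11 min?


Newton's law: dT/dt = -k(T - T_a) has solution T(t) = T_a + (T₀ - T_a)e^(-kt).
Plug in T_a = 22, T₀ = 85, k = 0.15, t = 11: T(11) = 22 + (63)e^(-1.65) ≈ 34.1°C.
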